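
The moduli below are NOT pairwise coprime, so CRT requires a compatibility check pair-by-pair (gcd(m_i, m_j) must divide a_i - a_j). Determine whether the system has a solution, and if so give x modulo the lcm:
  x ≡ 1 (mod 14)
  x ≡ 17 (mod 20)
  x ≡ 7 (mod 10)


Moduli 14, 20, 10 are not pairwise coprime, so CRT works modulo lcm(m_i) when all pairwise compatibility conditions hold.
Pairwise compatibility: gcd(m_i, m_j) must divide a_i - a_j for every pair.
Merge one congruence at a time:
  Start: x ≡ 1 (mod 14).
  Combine with x ≡ 17 (mod 20): gcd(14, 20) = 2; 17 - 1 = 16, which IS divisible by 2, so compatible.
    Write x = 1 + 14·t and substitute into x ≡ 17 (mod 20): 14·t ≡ 17 − 1 = 16 (mod 20).
    Divide the congruence (and modulus) by g = 2: 7·t ≡ 8 (mod 10).
    The inverse of 7 mod 10 is 3 (since 7·3 = 21 = 2·10 + 1), so t ≡ 3·8 = 24 ≡ 4 (mod 10).
    Then x = 1 + 14·4 = 57, valid modulo lcm(14, 20) = 140: x ≡ 57 (mod 140).
  Combine with x ≡ 7 (mod 10): gcd(140, 10) = 10; 7 - 57 = -50, which IS divisible by 10, so compatible.
    Write x = 57 + 140·t and substitute into x ≡ 7 (mod 10): 140·t ≡ 7 − 57 = -50 (mod 10).
    Divide the congruence (and modulus) by g = 10: 14·t ≡ -5 (mod 1).
    Modulo 1 every t works; take t = 0.
    Then x = 57 + 140·0 = 57, valid modulo lcm(140, 10) = 140: x ≡ 57 (mod 140).
Verify: 57 mod 14 = 1, 57 mod 20 = 17, 57 mod 10 = 7.

x ≡ 57 (mod 140).


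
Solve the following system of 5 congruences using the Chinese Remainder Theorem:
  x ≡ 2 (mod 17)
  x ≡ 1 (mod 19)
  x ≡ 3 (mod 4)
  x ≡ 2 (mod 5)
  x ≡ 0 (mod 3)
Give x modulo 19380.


Product of moduli M = 17 · 19 · 4 · 5 · 3 = 19380.
Merge one congruence at a time:
  Start: x ≡ 2 (mod 17).
  Combine with x ≡ 1 (mod 19); new modulus lcm = 323.
    Write x = 2 + 17·t and substitute into x ≡ 1 (mod 19): 17·t ≡ 1 − 2 = -1 (mod 19).
    Reduce coefficients mod 19: 17·t ≡ 18 (mod 19).
    The inverse of 17 mod 19 is 9 (since 17·9 = 153 = 8·19 + 1), so t ≡ 9·18 = 162 ≡ 10 (mod 19).
    Then x = 2 + 17·10 = 172, valid modulo lcm(17, 19) = 323: x ≡ 172 (mod 323).
  Combine with x ≡ 3 (mod 4); new modulus lcm = 1292.
    Write x = 172 + 323·t and substitute into x ≡ 3 (mod 4): 323·t ≡ 3 − 172 = -169 (mod 4).
    Reduce coefficients mod 4: 3·t ≡ 3 (mod 4).
    The inverse of 3 mod 4 is 3 (since 3·3 = 9 = 2·4 + 1), so t ≡ 3·3 = 9 ≡ 1 (mod 4).
    Then x = 172 + 323·1 = 495, valid modulo lcm(323, 4) = 1292: x ≡ 495 (mod 1292).
  Combine with x ≡ 2 (mod 5); new modulus lcm = 6460.
    Write x = 495 + 1292·t and substitute into x ≡ 2 (mod 5): 1292·t ≡ 2 − 495 = -493 (mod 5).
    Reduce coefficients mod 5: 2·t ≡ 2 (mod 5).
    The inverse of 2 mod 5 is 3 (since 2·3 = 6 = 1·5 + 1), so t ≡ 3·2 = 6 ≡ 1 (mod 5).
    Then x = 495 + 1292·1 = 1787, valid modulo lcm(1292, 5) = 6460: x ≡ 1787 (mod 6460).
  Combine with x ≡ 0 (mod 3); new modulus lcm = 19380.
    Write x = 1787 + 6460·t and substitute into x ≡ 0 (mod 3): 6460·t ≡ 0 − 1787 = -1787 (mod 3).
    Reduce coefficients mod 3: 1·t ≡ 1 (mod 3).
    So t ≡ 1 (mod 3).
    Then x = 1787 + 6460·1 = 8247, valid modulo lcm(6460, 3) = 19380: x ≡ 8247 (mod 19380).
Verify against each original: 8247 mod 17 = 2, 8247 mod 19 = 1, 8247 mod 4 = 3, 8247 mod 5 = 2, 8247 mod 3 = 0.

x ≡ 8247 (mod 19380).


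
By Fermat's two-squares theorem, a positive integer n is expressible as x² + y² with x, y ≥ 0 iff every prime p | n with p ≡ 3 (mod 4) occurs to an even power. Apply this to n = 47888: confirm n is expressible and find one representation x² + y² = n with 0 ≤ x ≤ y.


Step 1: Factor n = 47888 = 2^4 · 41 · 73.
Step 2: Check the mod-4 condition on each prime factor: 2 = 2 (special); 41 ≡ 1 (mod 4), exponent 1; 73 ≡ 1 (mod 4), exponent 1.
All primes ≡ 3 (mod 4) appear to even exponent (or don't appear), so by the two-squares theorem n IS expressible as a sum of two squares.
Step 3: Build a representation. Group n = k² · m with k = 4 and m = 41 · 73 = 2993 (a product of primes ≡ 1 (mod 4)); a representation of m scales to one of n via (k·x)² + (k·y)² = k²(x² + y²). Each prime p ≡ 1 (mod 4) is itself a sum of two squares; find a² by testing p − a² for a perfect square:
  41: 41 − 1² = 40, 41 − 2² = 37, 41 − 3² = 32, 41 − 4² = 25 = 5² ⇒ 41 = 4² + 5².
  73: 73 − 1² = 72, 73 − 2² = 69, 73 − 3² = 64 = 8² ⇒ 73 = 3² + 8².
  Combine using the Brahmagupta–Fibonacci identity (a² + b²)(c² + d²) = (ac − bd)² + (ad + bc)² = (ac + bd)² + (ad − bc)²:
  41 · 73 = 2993: from (4² + 5²)(3² + 8²), take (4·3 − 5·8, 4·8 + 5·3) = (12 − 40, 32 + 15) = (-28, 47); dropping signs (only squares matter) gives (28, 47); check 28² + 47² = 784 + 2209 = 2993 ✓.
  Scale by k = 4: (4·28, 4·47) = (112, 188).
Step 4: Order so x ≤ y and verify: 112² + 188² = 12544 + 35344 = 47888 = n. ✓

n = 47888 = 112² + 188² (one valid representation with x ≤ y).


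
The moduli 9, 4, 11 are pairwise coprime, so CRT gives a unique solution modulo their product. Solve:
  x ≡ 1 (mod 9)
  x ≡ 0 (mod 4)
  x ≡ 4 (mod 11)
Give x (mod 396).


Moduli 9, 4, 11 are pairwise coprime; by CRT there is a unique solution modulo M = 9 · 4 · 11 = 396.
Solve pairwise, accumulating the modulus:
  Start with x ≡ 1 (mod 9).
  Combine with x ≡ 0 (mod 4): since gcd(9, 4) = 1, we get a unique residue mod 36.
    Write x = 1 + 9·t and substitute into x ≡ 0 (mod 4): 9·t ≡ 0 − 1 = -1 (mod 4).
    Reduce coefficients mod 4: 1·t ≡ 3 (mod 4).
    So t ≡ 3 (mod 4).
    Then x = 1 + 9·3 = 28, valid modulo lcm(9, 4) = 36: x ≡ 28 (mod 36).
  Combine with x ≡ 4 (mod 11): since gcd(36, 11) = 1, we get a unique residue mod 396.
    Write x = 28 + 36·t and substitute into x ≡ 4 (mod 11): 36·t ≡ 4 − 28 = -24 (mod 11).
    Reduce coefficients mod 11: 3·t ≡ 9 (mod 11).
    The inverse of 3 mod 11 is 4 (since 3·4 = 12 = 1·11 + 1), so t ≡ 4·9 = 36 ≡ 3 (mod 11).
    Then x = 28 + 36·3 = 136, valid modulo lcm(36, 11) = 396: x ≡ 136 (mod 396).
Verify: 136 mod 9 = 1 ✓, 136 mod 4 = 0 ✓, 136 mod 11 = 4 ✓.

x ≡ 136 (mod 396).


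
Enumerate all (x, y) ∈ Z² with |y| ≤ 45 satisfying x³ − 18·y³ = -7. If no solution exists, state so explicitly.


The equation is x³ - 18y³ = -7. For fixed y, x³ = 18·y³ − 7, so a solution requires the RHS to be a perfect cube.
Strategy: iterate y from -45 to 45, compute RHS = 18·y³ − 7, and check whether it is a (positive or negative) perfect cube.
Check small values of y:
  y = 0: RHS = -7 is not a perfect cube.
  y = 1: RHS = 11 is not a perfect cube.
  y = -1: RHS = -25 is not a perfect cube.
  y = 2: RHS = 137 is not a perfect cube.
  y = -2: RHS = -151 is not a perfect cube.
  y = 3: RHS = 479 is not a perfect cube.
  y = -3: RHS = -493 is not a perfect cube.
Continuing the search up to |y| = 45 finds no solutions either.
No (x, y) in the scanned range satisfies the equation.

No integer solutions with |y| ≤ 45.


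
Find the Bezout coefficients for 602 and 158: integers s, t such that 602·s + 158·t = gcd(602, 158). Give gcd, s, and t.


Euclidean algorithm on (602, 158) — divide until remainder is 0:
  602 = 3 · 158 + 128
  158 = 1 · 128 + 30
  128 = 4 · 30 + 8
  30 = 3 · 8 + 6
  8 = 1 · 6 + 2
  6 = 3 · 2 + 0
gcd(602, 158) = 2.
Track Bezout coefficients alongside the remainders: start with r₀ = 602 = a·1 + b·0 (s = 1, t = 0) and r₁ = 158 = a·0 + b·1 (s = 0, t = 1); each new remainder r_{k+1} = r_{k-1} − q_k·r_k inherits s_{k+1} = s_{k-1} − q_k·s_k, t_{k+1} = t_{k-1} − q_k·t_k, so r_k = a·s_k + b·t_k at every step:
  q = 3: r = 128, s = 1 − 3·0 = 1, t = 0 − 3·1 = -3  (check: 602·1 + 158·(-3) = 128)
  q = 1: r = 30, s = 0 − 1·1 = -1, t = 1 − 1·(-3) = 4  (check: 602·(-1) + 158·4 = 30)
  q = 4: r = 8, s = 1 − 4·(-1) = 5, t = -3 − 4·4 = -19  (check: 602·5 + 158·(-19) = 8)
  q = 3: r = 6, s = -1 − 3·5 = -16, t = 4 − 3·(-19) = 61  (check: 602·(-16) + 158·61 = 6)
  q = 1: r = 2, s = 5 − 1·(-16) = 21, t = -19 − 1·61 = -80  (check: 602·21 + 158·(-80) = 2)
The row with r = 2 (the gcd) gives the Bezout coefficients s = 21, t = -80.
Result: 602 · (21) + 158 · (-80) = 2.

gcd(602, 158) = 2; s = 21, t = -80 (check: 602·21 + 158·(-80) = 2).


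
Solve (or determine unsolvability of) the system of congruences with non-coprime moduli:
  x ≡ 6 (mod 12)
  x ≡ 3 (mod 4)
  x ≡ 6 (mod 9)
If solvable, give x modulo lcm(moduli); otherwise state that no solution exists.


Moduli 12, 4, 9 are not pairwise coprime, so CRT works modulo lcm(m_i) when all pairwise compatibility conditions hold.
Pairwise compatibility: gcd(m_i, m_j) must divide a_i - a_j for every pair.
Merge one congruence at a time:
  Start: x ≡ 6 (mod 12).
  Combine with x ≡ 3 (mod 4): gcd(12, 4) = 4, and 3 - 6 = -3 is NOT divisible by 4.
    ⇒ system is inconsistent (no integer solution).

No solution (the system is inconsistent).


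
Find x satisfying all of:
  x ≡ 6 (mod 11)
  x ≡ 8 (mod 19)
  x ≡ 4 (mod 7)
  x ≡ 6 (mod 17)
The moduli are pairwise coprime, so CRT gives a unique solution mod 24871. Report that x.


Product of moduli M = 11 · 19 · 7 · 17 = 24871.
Merge one congruence at a time:
  Start: x ≡ 6 (mod 11).
  Combine with x ≡ 8 (mod 19); new modulus lcm = 209.
    Write x = 6 + 11·t and substitute into x ≡ 8 (mod 19): 11·t ≡ 8 − 6 = 2 (mod 19).
    The inverse of 11 mod 19 is 7 (since 11·7 = 77 = 4·19 + 1), so t ≡ 7·2 = 14 ≡ 14 (mod 19).
    Then x = 6 + 11·14 = 160, valid modulo lcm(11, 19) = 209: x ≡ 160 (mod 209).
  Combine with x ≡ 4 (mod 7); new modulus lcm = 1463.
    Write x = 160 + 209·t and substitute into x ≡ 4 (mod 7): 209·t ≡ 4 − 160 = -156 (mod 7).
    Reduce coefficients mod 7: 6·t ≡ 5 (mod 7).
    The inverse of 6 mod 7 is 6 (since 6·6 = 36 = 5·7 + 1), so t ≡ 6·5 = 30 ≡ 2 (mod 7).
    Then x = 160 + 209·2 = 578, valid modulo lcm(209, 7) = 1463: x ≡ 578 (mod 1463).
  Combine with x ≡ 6 (mod 17); new modulus lcm = 24871.
    Write x = 578 + 1463·t and substitute into x ≡ 6 (mod 17): 1463·t ≡ 6 − 578 = -572 (mod 17).
    Reduce coefficients mod 17: 1·t ≡ 6 (mod 17).
    So t ≡ 6 (mod 17).
    Then x = 578 + 1463·6 = 9356, valid modulo lcm(1463, 17) = 24871: x ≡ 9356 (mod 24871).
Verify against each original: 9356 mod 11 = 6, 9356 mod 19 = 8, 9356 mod 7 = 4, 9356 mod 17 = 6.

x ≡ 9356 (mod 24871).


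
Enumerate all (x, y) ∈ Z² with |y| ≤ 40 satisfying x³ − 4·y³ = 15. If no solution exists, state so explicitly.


The equation is x³ - 4y³ = 15. For fixed y, x³ = 4·y³ + 15, so a solution requires the RHS to be a perfect cube.
Strategy: iterate y from -40 to 40, compute RHS = 4·y³ + 15, and check whether it is a (positive or negative) perfect cube.
Check small values of y:
  y = 0: RHS = 15 is not a perfect cube.
  y = 1: RHS = 19 is not a perfect cube.
  y = -1: RHS = 11 is not a perfect cube.
  y = 2: RHS = 47 is not a perfect cube.
  y = -2: RHS = -17 is not a perfect cube.
  y = 3: RHS = 123 is not a perfect cube.
  y = -3: RHS = -93 is not a perfect cube.
Continuing the search up to |y| = 40 finds no solutions either.
No (x, y) in the scanned range satisfies the equation.

No integer solutions with |y| ≤ 40.


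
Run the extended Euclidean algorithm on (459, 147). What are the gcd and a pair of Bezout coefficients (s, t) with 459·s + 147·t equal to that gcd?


Euclidean algorithm on (459, 147) — divide until remainder is 0:
  459 = 3 · 147 + 18
  147 = 8 · 18 + 3
  18 = 6 · 3 + 0
gcd(459, 147) = 3.
Track Bezout coefficients alongside the remainders: start with r₀ = 459 = a·1 + b·0 (s = 1, t = 0) and r₁ = 147 = a·0 + b·1 (s = 0, t = 1); each new remainder r_{k+1} = r_{k-1} − q_k·r_k inherits s_{k+1} = s_{k-1} − q_k·s_k, t_{k+1} = t_{k-1} − q_k·t_k, so r_k = a·s_k + b·t_k at every step:
  q = 3: r = 18, s = 1 − 3·0 = 1, t = 0 − 3·1 = -3  (check: 459·1 + 147·(-3) = 18)
  q = 8: r = 3, s = 0 − 8·1 = -8, t = 1 − 8·(-3) = 25  (check: 459·(-8) + 147·25 = 3)
The row with r = 3 (the gcd) gives the Bezout coefficients s = -8, t = 25.
Result: 459 · (-8) + 147 · (25) = 3.

gcd(459, 147) = 3; s = -8, t = 25 (check: 459·(-8) + 147·25 = 3).


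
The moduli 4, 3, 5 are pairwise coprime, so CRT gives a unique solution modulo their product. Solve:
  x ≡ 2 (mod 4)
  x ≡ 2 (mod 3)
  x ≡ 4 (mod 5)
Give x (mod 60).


Moduli 4, 3, 5 are pairwise coprime; by CRT there is a unique solution modulo M = 4 · 3 · 5 = 60.
Solve pairwise, accumulating the modulus:
  Start with x ≡ 2 (mod 4).
  Combine with x ≡ 2 (mod 3): since gcd(4, 3) = 1, we get a unique residue mod 12.
    Write x = 2 + 4·t and substitute into x ≡ 2 (mod 3): 4·t ≡ 2 − 2 = 0 (mod 3).
    Reduce coefficients mod 3: 1·t ≡ 0 (mod 3).
    So t ≡ 0 (mod 3).
    Then x = 2 + 4·0 = 2, valid modulo lcm(4, 3) = 12: x ≡ 2 (mod 12).
  Combine with x ≡ 4 (mod 5): since gcd(12, 5) = 1, we get a unique residue mod 60.
    Write x = 2 + 12·t and substitute into x ≡ 4 (mod 5): 12·t ≡ 4 − 2 = 2 (mod 5).
    Reduce coefficients mod 5: 2·t ≡ 2 (mod 5).
    The inverse of 2 mod 5 is 3 (since 2·3 = 6 = 1·5 + 1), so t ≡ 3·2 = 6 ≡ 1 (mod 5).
    Then x = 2 + 12·1 = 14, valid modulo lcm(12, 5) = 60: x ≡ 14 (mod 60).
Verify: 14 mod 4 = 2 ✓, 14 mod 3 = 2 ✓, 14 mod 5 = 4 ✓.

x ≡ 14 (mod 60).


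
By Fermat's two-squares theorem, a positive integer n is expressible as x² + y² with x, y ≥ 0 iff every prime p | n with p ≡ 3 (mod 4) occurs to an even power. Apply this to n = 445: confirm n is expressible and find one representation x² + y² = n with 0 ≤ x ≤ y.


Step 1: Factor n = 445 = 5 · 89.
Step 2: Check the mod-4 condition on each prime factor: 5 ≡ 1 (mod 4), exponent 1; 89 ≡ 1 (mod 4), exponent 1.
All primes ≡ 3 (mod 4) appear to even exponent (or don't appear), so by the two-squares theorem n IS expressible as a sum of two squares.
Step 3: Build a representation. Here n = 5 · 89 is a product of primes ≡ 1 (mod 4). Each prime p ≡ 1 (mod 4) is itself a sum of two squares; find a² by testing p − a² for a perfect square:
  5: 5 − 1² = 4 = 2² ⇒ 5 = 1² + 2².
  89: 89 − 1² = 88, 89 − 2² = 85, 89 − 3² = 80, 89 − 4² = 73, 89 − 5² = 64 = 8² ⇒ 89 = 5² + 8².
  Combine using the Brahmagupta–Fibonacci identity (a² + b²)(c² + d²) = (ac − bd)² + (ad + bc)² = (ac + bd)² + (ad − bc)²:
  5 · 89 = 445: from (1² + 2²)(5² + 8²), take (1·5 − 2·8, 1·8 + 2·5) = (5 − 16, 8 + 10) = (-11, 18); dropping signs (only squares matter) gives (11, 18); check 11² + 18² = 121 + 324 = 445 ✓.
Step 4: Order so x ≤ y and verify: 11² + 18² = 121 + 324 = 445 = n. ✓

n = 445 = 11² + 18² (one valid representation with x ≤ y).


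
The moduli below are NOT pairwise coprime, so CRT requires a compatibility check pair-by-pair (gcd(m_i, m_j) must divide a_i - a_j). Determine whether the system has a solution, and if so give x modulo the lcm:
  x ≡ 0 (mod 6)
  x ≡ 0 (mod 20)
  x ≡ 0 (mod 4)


Moduli 6, 20, 4 are not pairwise coprime, so CRT works modulo lcm(m_i) when all pairwise compatibility conditions hold.
Pairwise compatibility: gcd(m_i, m_j) must divide a_i - a_j for every pair.
Merge one congruence at a time:
  Start: x ≡ 0 (mod 6).
  Combine with x ≡ 0 (mod 20): gcd(6, 20) = 2; 0 - 0 = 0, which IS divisible by 2, so compatible.
    Write x = 0 + 6·t and substitute into x ≡ 0 (mod 20): 6·t ≡ 0 − 0 = 0 (mod 20).
    Divide the congruence (and modulus) by g = 2: 3·t ≡ 0 (mod 10).
    The inverse of 3 mod 10 is 7 (since 3·7 = 21 = 2·10 + 1), so t ≡ 7·0 = 0 ≡ 0 (mod 10).
    Then x = 0 + 6·0 = 0, valid modulo lcm(6, 20) = 60: x ≡ 0 (mod 60).
  Combine with x ≡ 0 (mod 4): gcd(60, 4) = 4; 0 - 0 = 0, which IS divisible by 4, so compatible.
    Write x = 0 + 60·t and substitute into x ≡ 0 (mod 4): 60·t ≡ 0 − 0 = 0 (mod 4).
    Divide the congruence (and modulus) by g = 4: 15·t ≡ 0 (mod 1).
    Modulo 1 every t works; take t = 0.
    Then x = 0 + 60·0 = 0, valid modulo lcm(60, 4) = 60: x ≡ 0 (mod 60).
Verify: 0 mod 6 = 0, 0 mod 20 = 0, 0 mod 4 = 0.

x ≡ 0 (mod 60).


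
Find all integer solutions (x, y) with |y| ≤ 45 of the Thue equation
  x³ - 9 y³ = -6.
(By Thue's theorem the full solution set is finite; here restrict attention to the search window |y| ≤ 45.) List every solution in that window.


The equation is x³ - 9y³ = -6. For fixed y, x³ = 9·y³ − 6, so a solution requires the RHS to be a perfect cube.
Strategy: iterate y from -45 to 45, compute RHS = 9·y³ − 6, and check whether it is a (positive or negative) perfect cube.
Check small values of y:
  y = 0: RHS = -6 is not a perfect cube.
  y = 1: RHS = 3 is not a perfect cube.
  y = -1: RHS = -15 is not a perfect cube.
  y = 2: RHS = 66 is not a perfect cube.
  y = -2: RHS = -78 is not a perfect cube.
  y = 3: RHS = 237 is not a perfect cube.
  y = -3: RHS = -249 is not a perfect cube.
Continuing the search up to |y| = 45 finds no solutions either.
No (x, y) in the scanned range satisfies the equation.

No integer solutions with |y| ≤ 45.


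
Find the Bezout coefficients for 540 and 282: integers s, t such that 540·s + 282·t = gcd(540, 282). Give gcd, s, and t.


Euclidean algorithm on (540, 282) — divide until remainder is 0:
  540 = 1 · 282 + 258
  282 = 1 · 258 + 24
  258 = 10 · 24 + 18
  24 = 1 · 18 + 6
  18 = 3 · 6 + 0
gcd(540, 282) = 6.
Track Bezout coefficients alongside the remainders: start with r₀ = 540 = a·1 + b·0 (s = 1, t = 0) and r₁ = 282 = a·0 + b·1 (s = 0, t = 1); each new remainder r_{k+1} = r_{k-1} − q_k·r_k inherits s_{k+1} = s_{k-1} − q_k·s_k, t_{k+1} = t_{k-1} − q_k·t_k, so r_k = a·s_k + b·t_k at every step:
  q = 1: r = 258, s = 1 − 1·0 = 1, t = 0 − 1·1 = -1  (check: 540·1 + 282·(-1) = 258)
  q = 1: r = 24, s = 0 − 1·1 = -1, t = 1 − 1·(-1) = 2  (check: 540·(-1) + 282·2 = 24)
  q = 10: r = 18, s = 1 − 10·(-1) = 11, t = -1 − 10·2 = -21  (check: 540·11 + 282·(-21) = 18)
  q = 1: r = 6, s = -1 − 1·11 = -12, t = 2 − 1·(-21) = 23  (check: 540·(-12) + 282·23 = 6)
The row with r = 6 (the gcd) gives the Bezout coefficients s = -12, t = 23.
Result: 540 · (-12) + 282 · (23) = 6.

gcd(540, 282) = 6; s = -12, t = 23 (check: 540·(-12) + 282·23 = 6).


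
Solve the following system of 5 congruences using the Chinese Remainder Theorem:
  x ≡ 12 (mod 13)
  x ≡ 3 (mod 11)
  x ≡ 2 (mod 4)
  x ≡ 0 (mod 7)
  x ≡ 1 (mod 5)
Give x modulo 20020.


Product of moduli M = 13 · 11 · 4 · 7 · 5 = 20020.
Merge one congruence at a time:
  Start: x ≡ 12 (mod 13).
  Combine with x ≡ 3 (mod 11); new modulus lcm = 143.
    Write x = 12 + 13·t and substitute into x ≡ 3 (mod 11): 13·t ≡ 3 − 12 = -9 (mod 11).
    Reduce coefficients mod 11: 2·t ≡ 2 (mod 11).
    The inverse of 2 mod 11 is 6 (since 2·6 = 12 = 1·11 + 1), so t ≡ 6·2 = 12 ≡ 1 (mod 11).
    Then x = 12 + 13·1 = 25, valid modulo lcm(13, 11) = 143: x ≡ 25 (mod 143).
  Combine with x ≡ 2 (mod 4); new modulus lcm = 572.
    Write x = 25 + 143·t and substitute into x ≡ 2 (mod 4): 143·t ≡ 2 − 25 = -23 (mod 4).
    Reduce coefficients mod 4: 3·t ≡ 1 (mod 4).
    The inverse of 3 mod 4 is 3 (since 3·3 = 9 = 2·4 + 1), so t ≡ 3·1 = 3 ≡ 3 (mod 4).
    Then x = 25 + 143·3 = 454, valid modulo lcm(143, 4) = 572: x ≡ 454 (mod 572).
  Combine with x ≡ 0 (mod 7); new modulus lcm = 4004.
    Write x = 454 + 572·t and substitute into x ≡ 0 (mod 7): 572·t ≡ 0 − 454 = -454 (mod 7).
    Reduce coefficients mod 7: 5·t ≡ 1 (mod 7).
    The inverse of 5 mod 7 is 3 (since 5·3 = 15 = 2·7 + 1), so t ≡ 3·1 = 3 ≡ 3 (mod 7).
    Then x = 454 + 572·3 = 2170, valid modulo lcm(572, 7) = 4004: x ≡ 2170 (mod 4004).
  Combine with x ≡ 1 (mod 5); new modulus lcm = 20020.
    Write x = 2170 + 4004·t and substitute into x ≡ 1 (mod 5): 4004·t ≡ 1 − 2170 = -2169 (mod 5).
    Reduce coefficients mod 5: 4·t ≡ 1 (mod 5).
    The inverse of 4 mod 5 is 4 (since 4·4 = 16 = 3·5 + 1), so t ≡ 4·1 = 4 ≡ 4 (mod 5).
    Then x = 2170 + 4004·4 = 18186, valid modulo lcm(4004, 5) = 20020: x ≡ 18186 (mod 20020).
Verify against each original: 18186 mod 13 = 12, 18186 mod 11 = 3, 18186 mod 4 = 2, 18186 mod 7 = 0, 18186 mod 5 = 1.

x ≡ 18186 (mod 20020).


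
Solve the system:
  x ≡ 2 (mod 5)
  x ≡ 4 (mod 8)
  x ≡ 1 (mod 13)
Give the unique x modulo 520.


Moduli 5, 8, 13 are pairwise coprime; by CRT there is a unique solution modulo M = 5 · 8 · 13 = 520.
Solve pairwise, accumulating the modulus:
  Start with x ≡ 2 (mod 5).
  Combine with x ≡ 4 (mod 8): since gcd(5, 8) = 1, we get a unique residue mod 40.
    Write x = 2 + 5·t and substitute into x ≡ 4 (mod 8): 5·t ≡ 4 − 2 = 2 (mod 8).
    The inverse of 5 mod 8 is 5 (since 5·5 = 25 = 3·8 + 1), so t ≡ 5·2 = 10 ≡ 2 (mod 8).
    Then x = 2 + 5·2 = 12, valid modulo lcm(5, 8) = 40: x ≡ 12 (mod 40).
  Combine with x ≡ 1 (mod 13): since gcd(40, 13) = 1, we get a unique residue mod 520.
    Write x = 12 + 40·t and substitute into x ≡ 1 (mod 13): 40·t ≡ 1 − 12 = -11 (mod 13).
    Reduce coefficients mod 13: 1·t ≡ 2 (mod 13).
    So t ≡ 2 (mod 13).
    Then x = 12 + 40·2 = 92, valid modulo lcm(40, 13) = 520: x ≡ 92 (mod 520).
Verify: 92 mod 5 = 2 ✓, 92 mod 8 = 4 ✓, 92 mod 13 = 1 ✓.

x ≡ 92 (mod 520).


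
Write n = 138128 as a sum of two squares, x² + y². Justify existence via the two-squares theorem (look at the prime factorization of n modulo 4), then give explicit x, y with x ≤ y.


Step 1: Factor n = 138128 = 2^4 · 89 · 97.
Step 2: Check the mod-4 condition on each prime factor: 2 = 2 (special); 89 ≡ 1 (mod 4), exponent 1; 97 ≡ 1 (mod 4), exponent 1.
All primes ≡ 3 (mod 4) appear to even exponent (or don't appear), so by the two-squares theorem n IS expressible as a sum of two squares.
Step 3: Build a representation. Group n = k² · m with k = 4 and m = 89 · 97 = 8633 (a product of primes ≡ 1 (mod 4)); a representation of m scales to one of n via (k·x)² + (k·y)² = k²(x² + y²). Each prime p ≡ 1 (mod 4) is itself a sum of two squares; find a² by testing p − a² for a perfect square:
  89: 89 − 1² = 88, 89 − 2² = 85, 89 − 3² = 80, 89 − 4² = 73, 89 − 5² = 64 = 8² ⇒ 89 = 5² + 8².
  97: 97 − 1² = 96, 97 − 2² = 93, 97 − 3² = 88, 97 − 4² = 81 = 9² ⇒ 97 = 4² + 9².
  Combine using the Brahmagupta–Fibonacci identity (a² + b²)(c² + d²) = (ac − bd)² + (ad + bc)² = (ac + bd)² + (ad − bc)²:
  89 · 97 = 8633: from (5² + 8²)(4² + 9²), take (5·4 − 8·9, 5·9 + 8·4) = (20 − 72, 45 + 32) = (-52, 77); dropping signs (only squares matter) gives (52, 77); check 52² + 77² = 2704 + 5929 = 8633 ✓.
  Scale by k = 4: (4·52, 4·77) = (208, 308).
Step 4: Order so x ≤ y and verify: 208² + 308² = 43264 + 94864 = 138128 = n. ✓

n = 138128 = 208² + 308² (one valid representation with x ≤ y).


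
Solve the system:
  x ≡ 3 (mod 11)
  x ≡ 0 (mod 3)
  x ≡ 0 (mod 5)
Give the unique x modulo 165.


Moduli 11, 3, 5 are pairwise coprime; by CRT there is a unique solution modulo M = 11 · 3 · 5 = 165.
Solve pairwise, accumulating the modulus:
  Start with x ≡ 3 (mod 11).
  Combine with x ≡ 0 (mod 3): since gcd(11, 3) = 1, we get a unique residue mod 33.
    Write x = 3 + 11·t and substitute into x ≡ 0 (mod 3): 11·t ≡ 0 − 3 = -3 (mod 3).
    Reduce coefficients mod 3: 2·t ≡ 0 (mod 3).
    The inverse of 2 mod 3 is 2 (since 2·2 = 4 = 1·3 + 1), so t ≡ 2·0 = 0 ≡ 0 (mod 3).
    Then x = 3 + 11·0 = 3, valid modulo lcm(11, 3) = 33: x ≡ 3 (mod 33).
  Combine with x ≡ 0 (mod 5): since gcd(33, 5) = 1, we get a unique residue mod 165.
    Write x = 3 + 33·t and substitute into x ≡ 0 (mod 5): 33·t ≡ 0 − 3 = -3 (mod 5).
    Reduce coefficients mod 5: 3·t ≡ 2 (mod 5).
    The inverse of 3 mod 5 is 2 (since 3·2 = 6 = 1·5 + 1), so t ≡ 2·2 = 4 ≡ 4 (mod 5).
    Then x = 3 + 33·4 = 135, valid modulo lcm(33, 5) = 165: x ≡ 135 (mod 165).
Verify: 135 mod 11 = 3 ✓, 135 mod 3 = 0 ✓, 135 mod 5 = 0 ✓.

x ≡ 135 (mod 165).


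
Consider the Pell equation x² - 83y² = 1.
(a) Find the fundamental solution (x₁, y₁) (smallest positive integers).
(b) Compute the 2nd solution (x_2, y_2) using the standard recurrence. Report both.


Step 1: Find the fundamental solution (x₁, y₁) of x² - 83y² = 1.
  Expand √83 as a continued fraction. a₀ = ⌊√83⌋ = 9; iterate m_{k+1} = d_k·a_k − m_k, d_{k+1} = (83 − m_{k+1}²)/d_k, a_{k+1} = ⌊(a₀ + m_{k+1})/d_{k+1}⌋ (starting m₀ = 0, d₀ = 1), with convergents p_k = a_k·p_{k-1} + p_{k-2}, q_k = a_k·q_{k-1} + q_{k-2} (p₋₁ = 1, q₋₁ = 0):
  k = 0: a₀ = 9; p₀/q₀ = 9/1; p₀² − 83·q₀² = 81 − 83 = -2.
  k = 1: m = 9, d = 2, a = ⌊(9 + 9)/2⌋ = 9; p/q = (9·9 + 1)/(9·1 + 0) = 82/9; p² − 83·q² = 6724 − 6723 = 1.
  The first convergent with p² − 83·q² = 1 gives the fundamental solution (x₁, y₁) = (82, 9).
Step 2: Apply the recurrence (x_{n+1}, y_{n+1}) = (x₁x_n + 83y₁y_n, x₁y_n + y₁x_n) repeatedly.
  From (x_1, y_1) = (82, 9): x_2 = 82·82 + 83·9·9 = 13447; y_2 = 82·9 + 9·82 = 1476.
Step 3: Verify x_2² - 83·y_2² = 180821809 - 180821808 = 1 (should be 1). ✓

(x_1, y_1) = (82, 9); (x_2, y_2) = (13447, 1476).


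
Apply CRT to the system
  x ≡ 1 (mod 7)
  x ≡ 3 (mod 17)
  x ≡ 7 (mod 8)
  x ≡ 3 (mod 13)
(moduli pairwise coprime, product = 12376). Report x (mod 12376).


Product of moduli M = 7 · 17 · 8 · 13 = 12376.
Merge one congruence at a time:
  Start: x ≡ 1 (mod 7).
  Combine with x ≡ 3 (mod 17); new modulus lcm = 119.
    Write x = 1 + 7·t and substitute into x ≡ 3 (mod 17): 7·t ≡ 3 − 1 = 2 (mod 17).
    The inverse of 7 mod 17 is 5 (since 7·5 = 35 = 2·17 + 1), so t ≡ 5·2 = 10 ≡ 10 (mod 17).
    Then x = 1 + 7·10 = 71, valid modulo lcm(7, 17) = 119: x ≡ 71 (mod 119).
  Combine with x ≡ 7 (mod 8); new modulus lcm = 952.
    Write x = 71 + 119·t and substitute into x ≡ 7 (mod 8): 119·t ≡ 7 − 71 = -64 (mod 8).
    Reduce coefficients mod 8: 7·t ≡ 0 (mod 8).
    The inverse of 7 mod 8 is 7 (since 7·7 = 49 = 6·8 + 1), so t ≡ 7·0 = 0 ≡ 0 (mod 8).
    Then x = 71 + 119·0 = 71, valid modulo lcm(119, 8) = 952: x ≡ 71 (mod 952).
  Combine with x ≡ 3 (mod 13); new modulus lcm = 12376.
    Write x = 71 + 952·t and substitute into x ≡ 3 (mod 13): 952·t ≡ 3 − 71 = -68 (mod 13).
    Reduce coefficients mod 13: 3·t ≡ 10 (mod 13).
    The inverse of 3 mod 13 is 9 (since 3·9 = 27 = 2·13 + 1), so t ≡ 9·10 = 90 ≡ 12 (mod 13).
    Then x = 71 + 952·12 = 11495, valid modulo lcm(952, 13) = 12376: x ≡ 11495 (mod 12376).
Verify against each original: 11495 mod 7 = 1, 11495 mod 17 = 3, 11495 mod 8 = 7, 11495 mod 13 = 3.

x ≡ 11495 (mod 12376).


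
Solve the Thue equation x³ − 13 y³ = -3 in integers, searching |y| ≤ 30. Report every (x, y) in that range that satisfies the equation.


The equation is x³ - 13y³ = -3. For fixed y, x³ = 13·y³ − 3, so a solution requires the RHS to be a perfect cube.
Strategy: iterate y from -30 to 30, compute RHS = 13·y³ − 3, and check whether it is a (positive or negative) perfect cube.
Check small values of y:
  y = 0: RHS = -3 is not a perfect cube.
  y = 1: RHS = 10 is not a perfect cube.
  y = -1: RHS = -16 is not a perfect cube.
  y = 2: RHS = 101 is not a perfect cube.
  y = -2: RHS = -107 is not a perfect cube.
  y = 3: RHS = 348 is not a perfect cube.
  y = -3: RHS = -354 is not a perfect cube.
Continuing the search up to |y| = 30 finds no solutions either.
No (x, y) in the scanned range satisfies the equation.

No integer solutions with |y| ≤ 30.


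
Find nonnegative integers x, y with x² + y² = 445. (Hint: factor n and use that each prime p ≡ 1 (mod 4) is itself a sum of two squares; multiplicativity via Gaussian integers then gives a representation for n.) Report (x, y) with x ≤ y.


Step 1: Factor n = 445 = 5 · 89.
Step 2: Check the mod-4 condition on each prime factor: 5 ≡ 1 (mod 4), exponent 1; 89 ≡ 1 (mod 4), exponent 1.
All primes ≡ 3 (mod 4) appear to even exponent (or don't appear), so by the two-squares theorem n IS expressible as a sum of two squares.
Step 3: Build a representation. Here n = 5 · 89 is a product of primes ≡ 1 (mod 4). Each prime p ≡ 1 (mod 4) is itself a sum of two squares; find a² by testing p − a² for a perfect square:
  5: 5 − 1² = 4 = 2² ⇒ 5 = 1² + 2².
  89: 89 − 1² = 88, 89 − 2² = 85, 89 − 3² = 80, 89 − 4² = 73, 89 − 5² = 64 = 8² ⇒ 89 = 5² + 8².
  Combine using the Brahmagupta–Fibonacci identity (a² + b²)(c² + d²) = (ac − bd)² + (ad + bc)² = (ac + bd)² + (ad − bc)²:
  5 · 89 = 445: from (1² + 2²)(5² + 8²), take (1·5 − 2·8, 1·8 + 2·5) = (5 − 16, 8 + 10) = (-11, 18); dropping signs (only squares matter) gives (11, 18); check 11² + 18² = 121 + 324 = 445 ✓.
Step 4: Order so x ≤ y and verify: 11² + 18² = 121 + 324 = 445 = n. ✓

n = 445 = 11² + 18² (one valid representation with x ≤ y).


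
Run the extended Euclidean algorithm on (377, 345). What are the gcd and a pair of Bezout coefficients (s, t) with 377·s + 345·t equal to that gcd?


Euclidean algorithm on (377, 345) — divide until remainder is 0:
  377 = 1 · 345 + 32
  345 = 10 · 32 + 25
  32 = 1 · 25 + 7
  25 = 3 · 7 + 4
  7 = 1 · 4 + 3
  4 = 1 · 3 + 1
  3 = 3 · 1 + 0
gcd(377, 345) = 1.
Track Bezout coefficients alongside the remainders: start with r₀ = 377 = a·1 + b·0 (s = 1, t = 0) and r₁ = 345 = a·0 + b·1 (s = 0, t = 1); each new remainder r_{k+1} = r_{k-1} − q_k·r_k inherits s_{k+1} = s_{k-1} − q_k·s_k, t_{k+1} = t_{k-1} − q_k·t_k, so r_k = a·s_k + b·t_k at every step:
  q = 1: r = 32, s = 1 − 1·0 = 1, t = 0 − 1·1 = -1  (check: 377·1 + 345·(-1) = 32)
  q = 10: r = 25, s = 0 − 10·1 = -10, t = 1 − 10·(-1) = 11  (check: 377·(-10) + 345·11 = 25)
  q = 1: r = 7, s = 1 − 1·(-10) = 11, t = -1 − 1·11 = -12  (check: 377·11 + 345·(-12) = 7)
  q = 3: r = 4, s = -10 − 3·11 = -43, t = 11 − 3·(-12) = 47  (check: 377·(-43) + 345·47 = 4)
  q = 1: r = 3, s = 11 − 1·(-43) = 54, t = -12 − 1·47 = -59  (check: 377·54 + 345·(-59) = 3)
  q = 1: r = 1, s = -43 − 1·54 = -97, t = 47 − 1·(-59) = 106  (check: 377·(-97) + 345·106 = 1)
The row with r = 1 (the gcd) gives the Bezout coefficients s = -97, t = 106.
Result: 377 · (-97) + 345 · (106) = 1.

gcd(377, 345) = 1; s = -97, t = 106 (check: 377·(-97) + 345·106 = 1).


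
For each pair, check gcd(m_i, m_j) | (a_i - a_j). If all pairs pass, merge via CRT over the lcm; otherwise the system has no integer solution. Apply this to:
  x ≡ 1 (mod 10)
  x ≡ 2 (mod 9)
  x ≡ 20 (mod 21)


Moduli 10, 9, 21 are not pairwise coprime, so CRT works modulo lcm(m_i) when all pairwise compatibility conditions hold.
Pairwise compatibility: gcd(m_i, m_j) must divide a_i - a_j for every pair.
Merge one congruence at a time:
  Start: x ≡ 1 (mod 10).
  Combine with x ≡ 2 (mod 9): gcd(10, 9) = 1; 2 - 1 = 1, which IS divisible by 1, so compatible.
    Write x = 1 + 10·t and substitute into x ≡ 2 (mod 9): 10·t ≡ 2 − 1 = 1 (mod 9).
    Reduce coefficients mod 9: 1·t ≡ 1 (mod 9).
    So t ≡ 1 (mod 9).
    Then x = 1 + 10·1 = 11, valid modulo lcm(10, 9) = 90: x ≡ 11 (mod 90).
  Combine with x ≡ 20 (mod 21): gcd(90, 21) = 3; 20 - 11 = 9, which IS divisible by 3, so compatible.
    Write x = 11 + 90·t and substitute into x ≡ 20 (mod 21): 90·t ≡ 20 − 11 = 9 (mod 21).
    Divide the congruence (and modulus) by g = 3: 30·t ≡ 3 (mod 7).
    Reduce coefficients mod 7: 2·t ≡ 3 (mod 7).
    The inverse of 2 mod 7 is 4 (since 2·4 = 8 = 1·7 + 1), so t ≡ 4·3 = 12 ≡ 5 (mod 7).
    Then x = 11 + 90·5 = 461, valid modulo lcm(90, 21) = 630: x ≡ 461 (mod 630).
Verify: 461 mod 10 = 1, 461 mod 9 = 2, 461 mod 21 = 20.

x ≡ 461 (mod 630).


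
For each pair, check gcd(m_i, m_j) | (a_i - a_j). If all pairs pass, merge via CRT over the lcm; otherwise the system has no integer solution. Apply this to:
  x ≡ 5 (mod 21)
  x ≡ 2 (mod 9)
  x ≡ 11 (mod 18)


Moduli 21, 9, 18 are not pairwise coprime, so CRT works modulo lcm(m_i) when all pairwise compatibility conditions hold.
Pairwise compatibility: gcd(m_i, m_j) must divide a_i - a_j for every pair.
Merge one congruence at a time:
  Start: x ≡ 5 (mod 21).
  Combine with x ≡ 2 (mod 9): gcd(21, 9) = 3; 2 - 5 = -3, which IS divisible by 3, so compatible.
    Write x = 5 + 21·t and substitute into x ≡ 2 (mod 9): 21·t ≡ 2 − 5 = -3 (mod 9).
    Divide the congruence (and modulus) by g = 3: 7·t ≡ -1 (mod 3).
    Reduce coefficients mod 3: 1·t ≡ 2 (mod 3).
    So t ≡ 2 (mod 3).
    Then x = 5 + 21·2 = 47, valid modulo lcm(21, 9) = 63: x ≡ 47 (mod 63).
  Combine with x ≡ 11 (mod 18): gcd(63, 18) = 9; 11 - 47 = -36, which IS divisible by 9, so compatible.
    Write x = 47 + 63·t and substitute into x ≡ 11 (mod 18): 63·t ≡ 11 − 47 = -36 (mod 18).
    Divide the congruence (and modulus) by g = 9: 7·t ≡ -4 (mod 2).
    Reduce coefficients mod 2: 1·t ≡ 0 (mod 2).
    So t ≡ 0 (mod 2).
    Then x = 47 + 63·0 = 47, valid modulo lcm(63, 18) = 126: x ≡ 47 (mod 126).
Verify: 47 mod 21 = 5, 47 mod 9 = 2, 47 mod 18 = 11.

x ≡ 47 (mod 126).


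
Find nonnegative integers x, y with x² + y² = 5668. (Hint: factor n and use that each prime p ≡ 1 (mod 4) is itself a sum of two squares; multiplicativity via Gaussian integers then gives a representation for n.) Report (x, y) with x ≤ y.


Step 1: Factor n = 5668 = 2^2 · 13 · 109.
Step 2: Check the mod-4 condition on each prime factor: 2 = 2 (special); 13 ≡ 1 (mod 4), exponent 1; 109 ≡ 1 (mod 4), exponent 1.
All primes ≡ 3 (mod 4) appear to even exponent (or don't appear), so by the two-squares theorem n IS expressible as a sum of two squares.
Step 3: Build a representation. Group n = k² · m with k = 2 and m = 13 · 109 = 1417 (a product of primes ≡ 1 (mod 4)); a representation of m scales to one of n via (k·x)² + (k·y)² = k²(x² + y²). Each prime p ≡ 1 (mod 4) is itself a sum of two squares; find a² by testing p − a² for a perfect square:
  13: 13 − 1² = 12, 13 − 2² = 9 = 3² ⇒ 13 = 2² + 3².
  109: 109 − 1² = 108, 109 − 2² = 105, 109 − 3² = 100 = 10² ⇒ 109 = 3² + 10².
  Combine using the Brahmagupta–Fibonacci identity (a² + b²)(c² + d²) = (ac − bd)² + (ad + bc)² = (ac + bd)² + (ad − bc)²:
  13 · 109 = 1417: from (2² + 3²)(3² + 10²), take (2·3 − 3·10, 2·10 + 3·3) = (6 − 30, 20 + 9) = (-24, 29); dropping signs (only squares matter) gives (24, 29); check 24² + 29² = 576 + 841 = 1417 ✓.
  Scale by k = 2: (2·24, 2·29) = (48, 58).
Step 4: Order so x ≤ y and verify: 48² + 58² = 2304 + 3364 = 5668 = n. ✓

n = 5668 = 48² + 58² (one valid representation with x ≤ y).


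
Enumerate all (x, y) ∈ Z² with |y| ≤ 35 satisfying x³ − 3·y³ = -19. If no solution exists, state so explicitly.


The equation is x³ - 3y³ = -19. For fixed y, x³ = 3·y³ − 19, so a solution requires the RHS to be a perfect cube.
Strategy: iterate y from -35 to 35, compute RHS = 3·y³ − 19, and check whether it is a (positive or negative) perfect cube.
Check small values of y:
  y = 0: RHS = -19 is not a perfect cube.
  y = 1: RHS = -16 is not a perfect cube.
  y = -1: RHS = -22 is not a perfect cube.
  y = 2: RHS = 5 is not a perfect cube.
  y = -2: RHS = -43 is not a perfect cube.
  y = 3: RHS = 62 is not a perfect cube.
  y = -3: RHS = -100 is not a perfect cube.
Continuing the search up to |y| = 35 finds no solutions either.
No (x, y) in the scanned range satisfies the equation.

No integer solutions with |y| ≤ 35.


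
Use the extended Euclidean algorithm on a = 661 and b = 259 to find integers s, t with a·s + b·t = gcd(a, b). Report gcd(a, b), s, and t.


Euclidean algorithm on (661, 259) — divide until remainder is 0:
  661 = 2 · 259 + 143
  259 = 1 · 143 + 116
  143 = 1 · 116 + 27
  116 = 4 · 27 + 8
  27 = 3 · 8 + 3
  8 = 2 · 3 + 2
  3 = 1 · 2 + 1
  2 = 2 · 1 + 0
gcd(661, 259) = 1.
Track Bezout coefficients alongside the remainders: start with r₀ = 661 = a·1 + b·0 (s = 1, t = 0) and r₁ = 259 = a·0 + b·1 (s = 0, t = 1); each new remainder r_{k+1} = r_{k-1} − q_k·r_k inherits s_{k+1} = s_{k-1} − q_k·s_k, t_{k+1} = t_{k-1} − q_k·t_k, so r_k = a·s_k + b·t_k at every step:
  q = 2: r = 143, s = 1 − 2·0 = 1, t = 0 − 2·1 = -2  (check: 661·1 + 259·(-2) = 143)
  q = 1: r = 116, s = 0 − 1·1 = -1, t = 1 − 1·(-2) = 3  (check: 661·(-1) + 259·3 = 116)
  q = 1: r = 27, s = 1 − 1·(-1) = 2, t = -2 − 1·3 = -5  (check: 661·2 + 259·(-5) = 27)
  q = 4: r = 8, s = -1 − 4·2 = -9, t = 3 − 4·(-5) = 23  (check: 661·(-9) + 259·23 = 8)
  q = 3: r = 3, s = 2 − 3·(-9) = 29, t = -5 − 3·23 = -74  (check: 661·29 + 259·(-74) = 3)
  q = 2: r = 2, s = -9 − 2·29 = -67, t = 23 − 2·(-74) = 171  (check: 661·(-67) + 259·171 = 2)
  q = 1: r = 1, s = 29 − 1·(-67) = 96, t = -74 − 1·171 = -245  (check: 661·96 + 259·(-245) = 1)
The row with r = 1 (the gcd) gives the Bezout coefficients s = 96, t = -245.
Result: 661 · (96) + 259 · (-245) = 1.

gcd(661, 259) = 1; s = 96, t = -245 (check: 661·96 + 259·(-245) = 1).


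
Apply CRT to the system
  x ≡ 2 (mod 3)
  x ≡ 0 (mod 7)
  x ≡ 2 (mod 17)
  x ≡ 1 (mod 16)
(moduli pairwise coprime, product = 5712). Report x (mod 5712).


Product of moduli M = 3 · 7 · 17 · 16 = 5712.
Merge one congruence at a time:
  Start: x ≡ 2 (mod 3).
  Combine with x ≡ 0 (mod 7); new modulus lcm = 21.
    Write x = 2 + 3·t and substitute into x ≡ 0 (mod 7): 3·t ≡ 0 − 2 = -2 (mod 7).
    Reduce coefficients mod 7: 3·t ≡ 5 (mod 7).
    The inverse of 3 mod 7 is 5 (since 3·5 = 15 = 2·7 + 1), so t ≡ 5·5 = 25 ≡ 4 (mod 7).
    Then x = 2 + 3·4 = 14, valid modulo lcm(3, 7) = 21: x ≡ 14 (mod 21).
  Combine with x ≡ 2 (mod 17); new modulus lcm = 357.
    Write x = 14 + 21·t and substitute into x ≡ 2 (mod 17): 21·t ≡ 2 − 14 = -12 (mod 17).
    Reduce coefficients mod 17: 4·t ≡ 5 (mod 17).
    The inverse of 4 mod 17 is 13 (since 4·13 = 52 = 3·17 + 1), so t ≡ 13·5 = 65 ≡ 14 (mod 17).
    Then x = 14 + 21·14 = 308, valid modulo lcm(21, 17) = 357: x ≡ 308 (mod 357).
  Combine with x ≡ 1 (mod 16); new modulus lcm = 5712.
    Write x = 308 + 357·t and substitute into x ≡ 1 (mod 16): 357·t ≡ 1 − 308 = -307 (mod 16).
    Reduce coefficients mod 16: 5·t ≡ 13 (mod 16).
    The inverse of 5 mod 16 is 13 (since 5·13 = 65 = 4·16 + 1), so t ≡ 13·13 = 169 ≡ 9 (mod 16).
    Then x = 308 + 357·9 = 3521, valid modulo lcm(357, 16) = 5712: x ≡ 3521 (mod 5712).
Verify against each original: 3521 mod 3 = 2, 3521 mod 7 = 0, 3521 mod 17 = 2, 3521 mod 16 = 1.

x ≡ 3521 (mod 5712).


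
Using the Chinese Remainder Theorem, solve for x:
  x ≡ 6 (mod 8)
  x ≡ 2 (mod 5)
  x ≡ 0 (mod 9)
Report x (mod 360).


Moduli 8, 5, 9 are pairwise coprime; by CRT there is a unique solution modulo M = 8 · 5 · 9 = 360.
Solve pairwise, accumulating the modulus:
  Start with x ≡ 6 (mod 8).
  Combine with x ≡ 2 (mod 5): since gcd(8, 5) = 1, we get a unique residue mod 40.
    Write x = 6 + 8·t and substitute into x ≡ 2 (mod 5): 8·t ≡ 2 − 6 = -4 (mod 5).
    Reduce coefficients mod 5: 3·t ≡ 1 (mod 5).
    The inverse of 3 mod 5 is 2 (since 3·2 = 6 = 1·5 + 1), so t ≡ 2·1 = 2 ≡ 2 (mod 5).
    Then x = 6 + 8·2 = 22, valid modulo lcm(8, 5) = 40: x ≡ 22 (mod 40).
  Combine with x ≡ 0 (mod 9): since gcd(40, 9) = 1, we get a unique residue mod 360.
    Write x = 22 + 40·t and substitute into x ≡ 0 (mod 9): 40·t ≡ 0 − 22 = -22 (mod 9).
    Reduce coefficients mod 9: 4·t ≡ 5 (mod 9).
    The inverse of 4 mod 9 is 7 (since 4·7 = 28 = 3·9 + 1), so t ≡ 7·5 = 35 ≡ 8 (mod 9).
    Then x = 22 + 40·8 = 342, valid modulo lcm(40, 9) = 360: x ≡ 342 (mod 360).
Verify: 342 mod 8 = 6 ✓, 342 mod 5 = 2 ✓, 342 mod 9 = 0 ✓.

x ≡ 342 (mod 360).


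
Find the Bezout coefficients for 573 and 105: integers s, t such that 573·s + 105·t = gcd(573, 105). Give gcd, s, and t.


Euclidean algorithm on (573, 105) — divide until remainder is 0:
  573 = 5 · 105 + 48
  105 = 2 · 48 + 9
  48 = 5 · 9 + 3
  9 = 3 · 3 + 0
gcd(573, 105) = 3.
Track Bezout coefficients alongside the remainders: start with r₀ = 573 = a·1 + b·0 (s = 1, t = 0) and r₁ = 105 = a·0 + b·1 (s = 0, t = 1); each new remainder r_{k+1} = r_{k-1} − q_k·r_k inherits s_{k+1} = s_{k-1} − q_k·s_k, t_{k+1} = t_{k-1} − q_k·t_k, so r_k = a·s_k + b·t_k at every step:
  q = 5: r = 48, s = 1 − 5·0 = 1, t = 0 − 5·1 = -5  (check: 573·1 + 105·(-5) = 48)
  q = 2: r = 9, s = 0 − 2·1 = -2, t = 1 − 2·(-5) = 11  (check: 573·(-2) + 105·11 = 9)
  q = 5: r = 3, s = 1 − 5·(-2) = 11, t = -5 − 5·11 = -60  (check: 573·11 + 105·(-60) = 3)
The row with r = 3 (the gcd) gives the Bezout coefficients s = 11, t = -60.
Result: 573 · (11) + 105 · (-60) = 3.

gcd(573, 105) = 3; s = 11, t = -60 (check: 573·11 + 105·(-60) = 3).
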